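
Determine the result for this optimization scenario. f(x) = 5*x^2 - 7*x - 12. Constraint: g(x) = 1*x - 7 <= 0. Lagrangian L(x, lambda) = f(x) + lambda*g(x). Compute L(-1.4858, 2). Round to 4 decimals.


Step 1: Evaluate f(x).
f(-1.4858) = 5*(-1.4858)^2 - 7*(-1.4858) - 12 = 9.4386
Step 2: Evaluate g(x).
g(-1.4858) = 1*-1.4858 - 7 = -8.4858
Step 3: Compute Lagrangian.
L = 9.4386 + 2*-8.4858 = -7.533


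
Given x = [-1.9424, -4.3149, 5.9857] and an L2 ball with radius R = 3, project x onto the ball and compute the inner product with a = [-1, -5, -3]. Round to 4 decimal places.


Step 1: Compute ||x|| (intermediates to 6 decimals).
||x|| = sqrt((-1.9424)^2 + (-4.3149)^2 + 5.9857^2) = 7.630196
Step 2: Project.
Since ||x|| > R, scale = R/||x|| = 3/7.630196 = 0.393175, proj(x) = scale * x
proj(x) = [-0.763703, -1.696511, 2.353428]
Step 3: Dot product.
a^T * proj(x) = -1*(-0.763703) - 5*(-1.696511) - 3*2.353428 = 2.186


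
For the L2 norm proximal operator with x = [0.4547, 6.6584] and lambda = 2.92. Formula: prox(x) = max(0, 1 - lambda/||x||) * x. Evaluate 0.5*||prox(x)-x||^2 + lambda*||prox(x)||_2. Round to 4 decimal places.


Step 1: Compute ||x||.
||x|| = 6.6739
Step 2: Compute scaling factor.
scale = max(0, 1 - 2.92/6.6739) = 0.5625
Step 3: prox(x) = [0.2558, 3.7452]
||prox(x)|| = 3.7539
Step 4: Proximal objective.
0.5*||prox-x||^2 = 4.2632
lambda*||prox|| = 10.9614
Total = 15.2246


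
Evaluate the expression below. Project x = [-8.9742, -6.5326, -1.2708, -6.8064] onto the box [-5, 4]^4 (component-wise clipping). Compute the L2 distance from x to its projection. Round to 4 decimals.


Project each component onto [-5, 4].
clip(-8.9742) = -5.0, clip(-6.5326) = -5.0, clip(-1.2708) = -1.2708, clip(-6.8064) = -5.0
Projection = [-5.0, -5.0, -1.2708, -5.0]
Squared diffs: [15.7943, 2.3489, 0.0, 3.2631]
Distance = sqrt(21.4063) = 4.6267


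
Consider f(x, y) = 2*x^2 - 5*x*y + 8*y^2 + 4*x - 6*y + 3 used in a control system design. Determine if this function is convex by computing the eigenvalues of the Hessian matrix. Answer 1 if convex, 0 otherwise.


The Hessian of f(x,y) = 2*x^2 - 5*x*y + 8*y^2 + 4*x - 6*y + 3 is:
H = [[4, -5], [-5, 16]]
Trace = 4 + 16 = 20
Determinant = 4*16 - (-5)^2 = 39
Discriminant = (20)^2 - 4*39 = 244.0
Eigenvalues: lambda_1 = 2.1898, lambda_2 = 17.8102
The function is convex.

1


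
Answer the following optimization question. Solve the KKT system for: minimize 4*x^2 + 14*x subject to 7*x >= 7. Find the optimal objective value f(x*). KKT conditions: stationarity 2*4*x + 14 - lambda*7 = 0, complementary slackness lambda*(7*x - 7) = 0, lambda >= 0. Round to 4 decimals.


Step 1: Try lambda = 0 (constraint inactive).
x_unc = -14/(2*4) = -1.75
Check: 7*-1.75 = -12.25 < 7 -- violated!
Step 2: Constraint must be active: 7*x = 7
x* = 7/7 = 1.0
lambda = (2*4*1.0 + 14)/7 = 3.1429
Step 3: Compute optimal value.
f(x*) = 4*1.0^2 + 14*1.0 = 18.0


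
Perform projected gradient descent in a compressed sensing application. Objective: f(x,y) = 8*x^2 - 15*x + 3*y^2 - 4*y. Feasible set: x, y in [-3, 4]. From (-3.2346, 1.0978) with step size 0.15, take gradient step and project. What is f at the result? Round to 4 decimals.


Step 1: Compute gradient at (-3.2346, 1.0978).
grad_x = 2*8*-3.2346 - 15 = -66.7536
grad_y = 2*3*1.0978 - 4 = 2.5868
Step 2: Gradient step.
x_raw = -3.2346 - 0.15*-66.7536 = 6.7784
y_raw = 1.0978 - 0.15*2.5868 = 0.7098
Step 3: Project onto [-3, 4].
x_proj = clip(6.7784) = 4.0
y_proj = clip(0.7098) = 0.7098
Step 4: Evaluate f.
f(4.0, 0.7098) = 66.6722


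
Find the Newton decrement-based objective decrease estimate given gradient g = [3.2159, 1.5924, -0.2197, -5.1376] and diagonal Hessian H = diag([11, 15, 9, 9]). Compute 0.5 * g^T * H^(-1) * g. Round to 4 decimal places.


Step 1: H is diagonal, so H^(-1) * g = [0.2924, 0.1062, -0.0244, -0.5708].
Step 2: g^T H^(-1) g = sum_i g_i^2 / H_ii
  = (3.2159)^2/11 + (1.5924)^2/15 + (-0.2197)^2/9 + (-5.1376)^2/9
  = 0.9402 + 0.169 + 0.0054 + 2.9328 = 4.0474
Step 3: Objective decrease = 0.5 * g^T H^(-1) g = 2.0237


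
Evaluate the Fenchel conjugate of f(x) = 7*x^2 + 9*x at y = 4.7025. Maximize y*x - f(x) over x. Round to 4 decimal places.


f*(y) = sup_x {y*x - a*x^2 - b*x} = sup_x {(y-b)*x - a*x^2}
FOC: (y - b) - 2a*x = 0 => x* = (y - b)/(2a)
x* = (4.7025 - 9)/(2*7) = -0.307
f*(4.7025) = (y-b)^2/(4a) = (4.7025 - 9)^2/(4*7)
= 18.4685/28 = 0.6596


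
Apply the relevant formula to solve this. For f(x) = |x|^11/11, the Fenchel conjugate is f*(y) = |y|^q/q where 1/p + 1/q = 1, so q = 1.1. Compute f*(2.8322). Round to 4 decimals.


The conjugate exponent q satisfies 1/p + 1/q = 1.
p = 11, so q = 11/(11 - 1) = 1.1
|y|^q = 2.8322^1.1 = 3.1429
f*(2.8322) = 3.1429 / 1.1 = 2.8572


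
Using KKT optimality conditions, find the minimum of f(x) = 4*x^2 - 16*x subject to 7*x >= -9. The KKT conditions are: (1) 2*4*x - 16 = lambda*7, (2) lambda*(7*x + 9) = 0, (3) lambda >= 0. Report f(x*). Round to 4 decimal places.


Step 1: Try lambda = 0 (constraint inactive).
Stationarity: 2*4*x - 16 = 0
x* = 16/(2*4) = 2.0
Check constraint: 7*2.0 = 14.0 >= -9 -- satisfied.
Step 2: Compute optimal value.
f(x*) = 4*2.0^2 - 16*2.0 = -16.0


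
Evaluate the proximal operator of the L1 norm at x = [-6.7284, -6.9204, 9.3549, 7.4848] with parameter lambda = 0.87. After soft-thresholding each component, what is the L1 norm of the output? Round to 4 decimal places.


Soft-thresholding with lambda = 0.87:
prox(-6.7284) = sign(-6.7284)*max(|-6.7284| - 0.87, 0) = -5.8584
prox(-6.9204) = sign(-6.9204)*max(|-6.9204| - 0.87, 0) = -6.0504
prox(9.3549) = sign(9.3549)*max(|9.3549| - 0.87, 0) = 8.4849
prox(7.4848) = sign(7.4848)*max(|7.4848| - 0.87, 0) = 6.6148
prox(x) = [-5.8584, -6.0504, 8.4849, 6.6148]
||prox(x)||_1 = 5.8584 + 6.0504 + 8.4849 + 6.6148 = 27.0085


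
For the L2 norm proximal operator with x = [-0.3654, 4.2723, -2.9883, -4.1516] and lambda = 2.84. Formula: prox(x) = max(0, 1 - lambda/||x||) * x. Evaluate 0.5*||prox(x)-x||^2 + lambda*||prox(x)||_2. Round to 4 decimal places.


Step 1: Compute ||x||.
||x|| = 6.6747
Step 2: Compute scaling factor.
scale = max(0, 1 - 2.84/6.6747) = 0.5745
Step 3: prox(x) = [-0.2099, 2.4545, -1.7168, -2.3852]
||prox(x)|| = 3.8347
Step 4: Proximal objective.
0.5*||prox-x||^2 = 4.0328
lambda*||prox|| = 10.8905
Total = 14.9234


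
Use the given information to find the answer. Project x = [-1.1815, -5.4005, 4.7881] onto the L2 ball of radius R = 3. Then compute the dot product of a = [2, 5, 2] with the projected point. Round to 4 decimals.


Step 1: Compute ||x|| (intermediates to 6 decimals).
||x|| = sqrt((-1.1815)^2 + (-5.4005)^2 + 4.7881^2) = 7.313497
Step 2: Project.
Since ||x|| > R, scale = R/||x|| = 3/7.313497 = 0.4102, proj(x) = scale * x
proj(x) = [-0.484651, -2.215285, 1.964079]
Step 3: Dot product.
a^T * proj(x) = 2*(-0.484651) + 5*(-2.215285) + 2*1.964079 = -8.1176


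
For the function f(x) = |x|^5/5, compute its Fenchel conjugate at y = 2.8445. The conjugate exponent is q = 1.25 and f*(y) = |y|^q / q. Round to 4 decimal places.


The conjugate exponent q satisfies 1/p + 1/q = 1.
p = 5, so q = 5/(5 - 1) = 1.25
|y|^q = 2.8445^1.25 = 3.6941
f*(2.8445) = 3.6941 / 1.25 = 2.9553


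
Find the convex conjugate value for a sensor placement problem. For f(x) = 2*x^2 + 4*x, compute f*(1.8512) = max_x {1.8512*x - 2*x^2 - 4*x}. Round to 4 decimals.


f*(y) = sup_x {y*x - a*x^2 - b*x} = sup_x {(y-b)*x - a*x^2}
FOC: (y - b) - 2a*x = 0 => x* = (y - b)/(2a)
x* = (1.8512 - 4)/(2*2) = -0.5372
f*(1.8512) = (y-b)^2/(4a) = (1.8512 - 4)^2/(4*2)
= 4.6173/8 = 0.5772


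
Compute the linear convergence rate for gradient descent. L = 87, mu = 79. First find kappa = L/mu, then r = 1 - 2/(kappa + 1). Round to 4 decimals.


Step 1: Compute the condition number.
kappa = L/mu = 87/79 = 1.1013
Step 2: Compute the convergence rate.
r = 1 - 2/(kappa + 1) = 1 - 2*mu/(L + mu) = (L - mu)/(L + mu) = 8/166 = 0.0482


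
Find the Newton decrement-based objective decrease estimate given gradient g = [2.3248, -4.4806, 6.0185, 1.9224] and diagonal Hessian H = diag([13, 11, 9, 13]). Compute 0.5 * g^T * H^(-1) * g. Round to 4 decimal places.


Step 1: H is diagonal, so H^(-1) * g = [0.1788, -0.4073, 0.6687, 0.1479].
Step 2: g^T H^(-1) g = sum_i g_i^2 / H_ii
  = (2.3248)^2/13 + (-4.4806)^2/11 + (6.0185)^2/9 + (1.9224)^2/13
  = 0.4157 + 1.8251 + 4.0247 + 0.2843 = 6.5498
Step 3: Objective decrease = 0.5 * g^T H^(-1) g = 3.2749


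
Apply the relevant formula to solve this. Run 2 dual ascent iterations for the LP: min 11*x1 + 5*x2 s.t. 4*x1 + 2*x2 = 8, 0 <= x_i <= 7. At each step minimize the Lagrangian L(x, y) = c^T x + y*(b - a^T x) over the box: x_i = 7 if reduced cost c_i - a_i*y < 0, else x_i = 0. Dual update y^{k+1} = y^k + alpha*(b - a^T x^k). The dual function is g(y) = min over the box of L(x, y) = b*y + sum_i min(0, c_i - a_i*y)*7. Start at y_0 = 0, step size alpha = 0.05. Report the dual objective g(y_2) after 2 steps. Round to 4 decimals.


Dual ascent for LP: min 11*x1 + 5*x2, 4*x1 + 2*x2 = 8, 0 <= x_i <= 7
Step 1: y^k = 0.0, reduced costs: (11.0, 5.0)
  x^k = (0.0, 0.0), subgradient = b - a^T x = 8.0
  y^{k+1} = 0.0 + 0.05*8.0 = 0.4
Step 2: y^k = 0.4, reduced costs: (9.4, 4.2)
  x^k = (0.0, 0.0), subgradient = b - a^T x = 8.0
  y^{k+1} = 0.4 + 0.05*8.0 = 0.8
Dual objective at y_2 = 0.8: reduced costs (7.8, 3.4), box minimizer x = (0.0, 0.0)
g(y_2) = b*y + (c1 - a1*y)*x1 + (c2 - a2*y)*x2 = 8*0.8 + 7.8*0.0 + 3.4*0.0 = 6.4 + 0.0 + 0.0 = 6.4


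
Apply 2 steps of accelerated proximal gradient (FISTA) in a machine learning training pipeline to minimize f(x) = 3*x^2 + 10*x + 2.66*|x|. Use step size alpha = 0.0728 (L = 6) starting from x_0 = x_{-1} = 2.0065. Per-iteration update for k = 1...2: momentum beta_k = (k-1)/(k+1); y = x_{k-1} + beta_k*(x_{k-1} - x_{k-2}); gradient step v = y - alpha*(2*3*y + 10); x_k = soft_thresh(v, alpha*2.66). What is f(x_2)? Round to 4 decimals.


FISTA on f(x) = 3*x^2 + 10*x + 2.66*|x|
L = 6, alpha = 0.0728
Iteration 1: beta = 0.0, y = 2.0065 + 0.0*(2.0065 - 2.0065) = 2.0065
  grad(y) = 22.039, v = y - alpha*grad = 0.4021
  prox(v) = soft_thresh(0.4021, 0.1936) = 0.2084
Iteration 2: beta = 0.3333, y = 0.2084 + 0.3333*(0.2084 - 2.0065) = -0.3909
  grad(y) = 7.6543, v = y - alpha*grad = -0.9482
  prox(v) = soft_thresh(-0.9482, 0.1936) = -0.7545
f(x_2) = 3*(-0.7545)^2 + 10*(-0.7545) + 2.66*|-0.7545| = -3.8303


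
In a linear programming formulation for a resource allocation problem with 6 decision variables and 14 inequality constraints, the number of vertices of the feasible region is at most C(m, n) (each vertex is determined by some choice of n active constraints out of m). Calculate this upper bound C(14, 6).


Each vertex corresponds to some choice of n active constraints out of m, so the number of vertices is at most C(m, n) = m! / (n!(m-n)!).
m = 14, n = 6
Numerator: 14 * 13 * 12 * 11 * 10 * 9
Denominator: 6! = 720
C(14, 6) = 3003


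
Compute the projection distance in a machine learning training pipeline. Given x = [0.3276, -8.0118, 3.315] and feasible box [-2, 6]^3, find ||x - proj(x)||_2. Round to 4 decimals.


Project each component onto [-2, 6].
clip(0.3276) = 0.3276, clip(-8.0118) = -2.0, clip(3.315) = 3.315
Projection = [0.3276, -2.0, 3.315]
Squared diffs: [0.0, 36.1417, 0.0]
Distance = sqrt(36.1417) = 6.0118


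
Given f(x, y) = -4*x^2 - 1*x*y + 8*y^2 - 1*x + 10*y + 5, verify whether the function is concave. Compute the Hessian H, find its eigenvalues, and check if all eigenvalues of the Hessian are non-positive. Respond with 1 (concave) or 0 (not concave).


The Hessian of f(x,y) = -4*x^2 - 1*x*y + 8*y^2 - 1*x + 10*y + 5 is:
H = [[-8, -1], [-1, 16]]
Trace = -8 + 16 = 8
Determinant = -8*16 - (-1)^2 = -129
Discriminant = (8)^2 - 4*-129 = 580.0
Eigenvalues: lambda_1 = -8.0416, lambda_2 = 16.0416
The function is not concave.

0


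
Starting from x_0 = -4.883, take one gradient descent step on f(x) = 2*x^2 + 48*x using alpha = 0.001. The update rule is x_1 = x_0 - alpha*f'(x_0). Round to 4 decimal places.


We compute the gradient at x_0 and apply the update.
f'(x) = 4*x + 48
f'(-4.883) = 4*-4.883 + 48 = 28.468
x_1 = -4.883 - 0.001*28.468 = -4.9115


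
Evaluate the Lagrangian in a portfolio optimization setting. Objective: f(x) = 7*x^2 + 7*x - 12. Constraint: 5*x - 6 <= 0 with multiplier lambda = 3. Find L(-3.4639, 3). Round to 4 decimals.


Step 1: Evaluate f(x).
f(-3.4639) = 7*(-3.4639)^2 + 7*(-3.4639) - 12 = 47.7429
Step 2: Evaluate g(x).
g(-3.4639) = 5*-3.4639 - 6 = -23.3195
Step 3: Compute Lagrangian.
L = 47.7429 + 3*-23.3195 = -22.2156


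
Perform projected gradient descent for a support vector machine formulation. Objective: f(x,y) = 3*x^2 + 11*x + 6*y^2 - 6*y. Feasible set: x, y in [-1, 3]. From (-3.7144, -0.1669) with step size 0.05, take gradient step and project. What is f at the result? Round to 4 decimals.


Step 1: Compute gradient at (-3.7144, -0.1669).
grad_x = 2*3*-3.7144 + 11 = -11.2864
grad_y = 2*6*-0.1669 - 6 = -8.0028
Step 2: Gradient step.
x_raw = -3.7144 - 0.05*-11.2864 = -3.1501
y_raw = -0.1669 - 0.05*-8.0028 = 0.2332
Step 3: Project onto [-1, 3].
x_proj = clip(-3.1501) = -1.0
y_proj = clip(0.2332) = 0.2332
Step 4: Evaluate f.
f(-1.0, 0.2332) = -9.073


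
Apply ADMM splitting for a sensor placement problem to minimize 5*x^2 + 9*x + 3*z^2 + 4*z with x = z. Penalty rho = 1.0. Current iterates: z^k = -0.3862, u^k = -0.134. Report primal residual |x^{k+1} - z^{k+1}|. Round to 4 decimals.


ADMM iteration with rho = 1.0, z^k = -0.3862, u^k = -0.134
Step 1: x-update.
Minimize 5*x^2 + 9*x + (1.0/2)*(x + 0.3862 - 0.134)^2
FOC: (2*5 + 1.0)*x = -9 + 1.0*(-0.3862 + 0.134)
x^{k+1} = -0.8411
Step 2: z-update.
Minimize 3*z^2 + 4*z + (1.0/2)*(-0.8411 - z - 0.134)^2
FOC: (2*3 + 1.0)*z = -4 + 1.0*(-0.8411 - 0.134)
z^{k+1} = -0.7107
Step 3: u-update.
u^{k+1} = -0.134 - 0.8411 + 0.7107 = -0.2644
Step 4: Primal residual = |-0.8411 + 0.7107| = 0.1304


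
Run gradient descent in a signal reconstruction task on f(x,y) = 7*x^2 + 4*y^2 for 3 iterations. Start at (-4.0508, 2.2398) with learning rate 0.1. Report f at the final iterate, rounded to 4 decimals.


Gradient descent on f(x,y) = 7*x^2 + 4*y^2.
Starting point: (-4.0508, 2.2398), alpha = 0.1
Step 1: grad_x = 2*7*-4.0508 = -56.7112, grad_y = 2*4*2.2398 = 17.9184
  x_1 = -4.0508 - 0.1*-56.7112 = 1.6203
  y_1 = 2.2398 - 0.1*17.9184 = 0.448
Step 2: grad_x = 2*7*1.6203 = 22.6845, grad_y = 2*4*0.448 = 3.5837
  x_2 = 1.6203 - 0.1*22.6845 = -0.6481
  y_2 = 0.448 - 0.1*3.5837 = 0.0896
Step 3: grad_x = 2*7*-0.6481 = -9.0738, grad_y = 2*4*0.0896 = 0.7167
  x_3 = -0.6481 - 0.1*-9.0738 = 0.2593
  y_3 = 0.0896 - 0.1*0.7167 = 0.0179
f(0.2593, 0.0179) = 7*0.2593^2 + 4*0.0179^2 = 0.4718


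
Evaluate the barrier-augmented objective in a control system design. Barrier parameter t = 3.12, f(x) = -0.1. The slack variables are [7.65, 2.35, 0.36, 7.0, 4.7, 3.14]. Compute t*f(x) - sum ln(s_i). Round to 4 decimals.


Step 1: Compute log-barrier.
ln values: [2.0347, 0.8544, -1.0217, 1.9459, 1.5476, 1.1442]
phi = -(2.0347 + 0.8544 - 1.0217 + 1.9459 + 1.5476 + 1.1442) = -6.5052
Step 2: Compute augmented objective.
t*f(x) = 3.12*-0.1 = -0.312
Total = -0.312 - 6.5052 = -6.8172


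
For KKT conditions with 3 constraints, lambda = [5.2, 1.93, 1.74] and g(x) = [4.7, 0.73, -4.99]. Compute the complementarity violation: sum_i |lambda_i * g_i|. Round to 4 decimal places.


KKT complementary slackness check:
lambda_1 * g_1 = 5.2 * 4.7 = 24.44
lambda_2 * g_2 = 1.93 * 0.73 = 1.4089
lambda_3 * g_3 = 1.74 * -4.99 = -8.6826
Total violation = 24.44 + 1.4089 + 8.6826 = 34.5315


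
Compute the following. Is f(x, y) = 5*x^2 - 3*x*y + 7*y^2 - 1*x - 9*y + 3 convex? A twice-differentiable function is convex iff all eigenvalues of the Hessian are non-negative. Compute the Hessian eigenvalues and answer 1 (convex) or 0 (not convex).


The Hessian of f(x,y) = 5*x^2 - 3*x*y + 7*y^2 - 1*x - 9*y + 3 is:
H = [[10, -3], [-3, 14]]
Trace = 10 + 14 = 24
Determinant = 10*14 - (-3)^2 = 131
Discriminant = (24)^2 - 4*131 = 52.0
Eigenvalues: lambda_1 = 8.3944, lambda_2 = 15.6056
The function is convex.

1


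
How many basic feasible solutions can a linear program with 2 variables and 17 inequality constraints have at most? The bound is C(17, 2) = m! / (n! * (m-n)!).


Each vertex corresponds to some choice of n active constraints out of m, so the number of vertices is at most C(m, n) = m! / (n!(m-n)!).
m = 17, n = 2
Numerator: 17 * 16
Denominator: 2! = 2
C(17, 2) = 136


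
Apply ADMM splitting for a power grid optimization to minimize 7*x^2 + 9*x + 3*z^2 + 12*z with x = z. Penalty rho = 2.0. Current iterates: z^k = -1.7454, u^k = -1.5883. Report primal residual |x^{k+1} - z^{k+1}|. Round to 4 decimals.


ADMM iteration with rho = 2.0, z^k = -1.7454, u^k = -1.5883
Step 1: x-update.
Minimize 7*x^2 + 9*x + (2.0/2)*(x + 1.7454 - 1.5883)^2
FOC: (2*7 + 2.0)*x = -9 + 2.0*(-1.7454 + 1.5883)
x^{k+1} = -0.5821
Step 2: z-update.
Minimize 3*z^2 + 12*z + (2.0/2)*(-0.5821 - z - 1.5883)^2
FOC: (2*3 + 2.0)*z = -12 + 2.0*(-0.5821 - 1.5883)
z^{k+1} = -2.0426
Step 3: u-update.
u^{k+1} = -1.5883 - 0.5821 + 2.0426 = -0.1278
Step 4: Primal residual = |-0.5821 + 2.0426| = 1.4605


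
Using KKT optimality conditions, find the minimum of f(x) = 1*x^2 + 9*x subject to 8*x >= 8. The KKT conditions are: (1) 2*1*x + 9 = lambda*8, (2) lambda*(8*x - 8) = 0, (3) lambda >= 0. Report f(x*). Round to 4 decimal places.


Step 1: Try lambda = 0 (constraint inactive).
x_unc = -9/(2*1) = -4.5
Check: 8*-4.5 = -36.0 < 8 -- violated!
Step 2: Constraint must be active: 8*x = 8
x* = 8/8 = 1.0
lambda = (2*1*1.0 + 9)/8 = 1.375
Step 3: Compute optimal value.
f(x*) = 1*1.0^2 + 9*1.0 = 10.0


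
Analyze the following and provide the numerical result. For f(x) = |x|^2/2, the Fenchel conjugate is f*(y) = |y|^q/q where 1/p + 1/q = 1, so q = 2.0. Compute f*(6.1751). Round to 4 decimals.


The conjugate exponent q satisfies 1/p + 1/q = 1.
p = 2, so q = 2/(2 - 1) = 2.0
|y|^q = 6.1751^2.0 = 38.1319
f*(6.1751) = 38.1319 / 2.0 = 19.0659


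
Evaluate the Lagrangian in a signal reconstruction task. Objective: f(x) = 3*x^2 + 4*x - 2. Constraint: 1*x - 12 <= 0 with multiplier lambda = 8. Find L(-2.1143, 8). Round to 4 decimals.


Step 1: Evaluate f(x).
f(-2.1143) = 3*(-2.1143)^2 + 4*(-2.1143) - 2 = 2.9536
Step 2: Evaluate g(x).
g(-2.1143) = 1*-2.1143 - 12 = -14.1143
Step 3: Compute Lagrangian.
L = 2.9536 + 8*-14.1143 = -109.9608


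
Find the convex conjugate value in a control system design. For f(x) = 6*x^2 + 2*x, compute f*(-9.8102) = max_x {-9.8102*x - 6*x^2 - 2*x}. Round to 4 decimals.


f*(y) = sup_x {y*x - a*x^2 - b*x} = sup_x {(y-b)*x - a*x^2}
FOC: (y - b) - 2a*x = 0 => x* = (y - b)/(2a)
x* = (-9.8102 - 2)/(2*6) = -0.9842
f*(-9.8102) = (y-b)^2/(4a) = (-9.8102 - 2)^2/(4*6)
= 139.4808/24 = 5.8117


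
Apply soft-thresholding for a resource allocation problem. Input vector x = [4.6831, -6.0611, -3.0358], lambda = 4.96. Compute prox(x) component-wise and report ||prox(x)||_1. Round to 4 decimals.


Soft-thresholding with lambda = 4.96:
prox(4.6831) = sign(4.6831)*max(|4.6831| - 4.96, 0) = 0.0
prox(-6.0611) = sign(-6.0611)*max(|-6.0611| - 4.96, 0) = -1.1011
prox(-3.0358) = sign(-3.0358)*max(|-3.0358| - 4.96, 0) = 0.0
prox(x) = [0.0, -1.1011, 0.0]
||prox(x)||_1 = 0.0 + 1.1011 + 0.0 = 1.1011


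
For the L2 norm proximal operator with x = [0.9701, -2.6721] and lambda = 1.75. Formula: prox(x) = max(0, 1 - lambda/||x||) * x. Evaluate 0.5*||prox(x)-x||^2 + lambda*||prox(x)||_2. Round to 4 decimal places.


Step 1: Compute ||x||.
||x|| = 2.8427
Step 2: Compute scaling factor.
scale = max(0, 1 - 1.75/2.8427) = 0.3844
Step 3: prox(x) = [0.3729, -1.0272]
||prox(x)|| = 1.0927
Step 4: Proximal objective.
0.5*||prox-x||^2 = 1.5313
lambda*||prox|| = 1.9122
Total = 3.4436


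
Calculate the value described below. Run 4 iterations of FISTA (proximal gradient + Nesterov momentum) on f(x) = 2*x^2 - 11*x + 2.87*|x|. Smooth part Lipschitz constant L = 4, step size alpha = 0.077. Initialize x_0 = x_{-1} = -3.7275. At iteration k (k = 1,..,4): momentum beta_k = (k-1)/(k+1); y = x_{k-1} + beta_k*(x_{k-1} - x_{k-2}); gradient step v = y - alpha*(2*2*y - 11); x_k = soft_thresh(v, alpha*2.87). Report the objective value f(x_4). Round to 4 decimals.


FISTA on f(x) = 2*x^2 - 11*x + 2.87*|x|
L = 4, alpha = 0.077
Iteration 1: beta = 0.0, y = -3.7275 + 0.0*(-3.7275 + 3.7275) = -3.7275
  grad(y) = -25.91, v = y - alpha*grad = -1.7324
  prox(v) = soft_thresh(-1.7324, 0.221) = -1.5114
Iteration 2: beta = 0.3333, y = -1.5114 + 0.3333*(-1.5114 + 3.7275) = -0.7728
  grad(y) = -14.091, v = y - alpha*grad = 0.3123
  prox(v) = soft_thresh(0.3123, 0.221) = 0.0913
Iteration 3: beta = 0.5, y = 0.0913 + 0.5*(0.0913 + 1.5114) = 0.8926
  grad(y) = -7.4295, v = y - alpha*grad = 1.4647
  prox(v) = soft_thresh(1.4647, 0.221) = 1.2437
Iteration 4: beta = 0.6, y = 1.2437 + 0.6*(1.2437 - 0.0913) = 1.9352
  grad(y) = -3.2593, v = y - alpha*grad = 2.1861
  prox(v) = soft_thresh(2.1861, 0.221) = 1.9651
f(x_4) = 2*1.9651^2 - 11*1.9651 + 2.87*|1.9651| = -8.253


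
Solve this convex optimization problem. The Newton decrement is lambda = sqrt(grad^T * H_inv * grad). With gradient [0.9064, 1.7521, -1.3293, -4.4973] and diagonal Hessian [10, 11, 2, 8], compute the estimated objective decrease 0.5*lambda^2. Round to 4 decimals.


Step 1: H is diagonal, so H^(-1) * g = [0.0906, 0.1593, -0.6647, -0.5622].
Step 2: g^T H^(-1) g = sum_i g_i^2 / H_ii
  = (0.9064)^2/10 + (1.7521)^2/11 + (-1.3293)^2/2 + (-4.4973)^2/8
  = 0.0822 + 0.2791 + 0.8835 + 2.5282 = 3.773
Step 3: Objective decrease = 0.5 * g^T H^(-1) g = 1.8865


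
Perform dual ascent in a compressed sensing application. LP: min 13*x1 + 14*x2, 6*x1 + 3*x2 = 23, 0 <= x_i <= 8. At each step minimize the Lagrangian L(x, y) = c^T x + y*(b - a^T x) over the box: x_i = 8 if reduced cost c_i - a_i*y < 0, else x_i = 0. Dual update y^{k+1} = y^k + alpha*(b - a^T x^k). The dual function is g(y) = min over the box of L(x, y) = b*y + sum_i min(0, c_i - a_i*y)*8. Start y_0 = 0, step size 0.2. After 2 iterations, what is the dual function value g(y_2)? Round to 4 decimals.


Dual ascent for LP: min 13*x1 + 14*x2, 6*x1 + 3*x2 = 23, 0 <= x_i <= 8
Step 1: y^k = 0.0, reduced costs: (13.0, 14.0)
  x^k = (0.0, 0.0), subgradient = b - a^T x = 23.0
  y^{k+1} = 0.0 + 0.2*23.0 = 4.6
Step 2: y^k = 4.6, reduced costs: (-14.6, 0.2)
  x^k = (8.0, 0.0), subgradient = b - a^T x = -25.0
  y^{k+1} = 4.6 + 0.2*-25.0 = -0.4
Dual objective at y_2 = -0.4: reduced costs (15.4, 15.2), box minimizer x = (0.0, 0.0)
g(y_2) = b*y + (c1 - a1*y)*x1 + (c2 - a2*y)*x2 = 23*(-0.4) + 15.4*0.0 + 15.2*0.0 = -9.2 + 0.0 + 0.0 = -9.2


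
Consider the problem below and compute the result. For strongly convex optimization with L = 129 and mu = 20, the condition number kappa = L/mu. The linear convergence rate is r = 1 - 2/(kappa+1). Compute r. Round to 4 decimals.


Step 1: Compute the condition number.
kappa = L/mu = 129/20 = 6.45
Step 2: Compute the convergence rate.
r = 1 - 2/(kappa + 1) = 1 - 2*mu/(L + mu) = (L - mu)/(L + mu) = 109/149 = 0.7315


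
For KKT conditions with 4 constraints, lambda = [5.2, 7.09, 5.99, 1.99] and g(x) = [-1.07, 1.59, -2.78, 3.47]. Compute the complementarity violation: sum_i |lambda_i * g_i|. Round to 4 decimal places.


KKT complementary slackness check:
lambda_1 * g_1 = 5.2 * -1.07 = -5.564
lambda_2 * g_2 = 7.09 * 1.59 = 11.2731
lambda_3 * g_3 = 5.99 * -2.78 = -16.6522
lambda_4 * g_4 = 1.99 * 3.47 = 6.9053
Total violation = 5.564 + 11.2731 + 16.6522 + 6.9053 = 40.3946


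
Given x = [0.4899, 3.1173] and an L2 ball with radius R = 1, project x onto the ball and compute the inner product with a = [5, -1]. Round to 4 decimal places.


Step 1: Compute ||x|| (intermediates to 6 decimals).
||x|| = sqrt(0.4899^2 + 3.1173^2) = 3.15556
Step 2: Project.
Since ||x|| > R, scale = R/||x|| = 1/3.15556 = 0.316901, proj(x) = scale * x
proj(x) = [0.15525, 0.987875]
Step 3: Dot product.
a^T * proj(x) = 5*0.15525 - 1*0.987875 = -0.2116


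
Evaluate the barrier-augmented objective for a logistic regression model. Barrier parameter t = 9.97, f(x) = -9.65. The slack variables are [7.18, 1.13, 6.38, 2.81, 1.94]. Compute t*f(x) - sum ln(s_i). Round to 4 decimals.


Step 1: Compute log-barrier.
ln values: [1.9713, 0.1222, 1.8532, 1.0332, 0.6627]
phi = -(1.9713 + 0.1222 + 1.8532 + 1.0332 + 0.6627) = -5.6426
Step 2: Compute augmented objective.
t*f(x) = 9.97*-9.65 = -96.2105
Total = -96.2105 - 5.6426 = -101.8531


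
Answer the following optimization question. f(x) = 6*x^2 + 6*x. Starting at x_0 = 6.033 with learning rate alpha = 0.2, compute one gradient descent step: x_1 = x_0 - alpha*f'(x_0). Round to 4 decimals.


We compute the gradient at x_0 and apply the update.
f'(x) = 12*x + 6
f'(6.033) = 12*6.033 + 6 = 78.396
x_1 = 6.033 - 0.2*78.396 = -9.6462


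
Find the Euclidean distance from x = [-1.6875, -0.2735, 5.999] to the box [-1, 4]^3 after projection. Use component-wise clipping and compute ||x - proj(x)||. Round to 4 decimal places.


Project each component onto [-1, 4].
clip(-1.6875) = -1.0, clip(-0.2735) = -0.2735, clip(5.999) = 4.0
Projection = [-1.0, -0.2735, 4.0]
Squared diffs: [0.4727, 0.0, 3.996]
Distance = sqrt(4.4687) = 2.1139


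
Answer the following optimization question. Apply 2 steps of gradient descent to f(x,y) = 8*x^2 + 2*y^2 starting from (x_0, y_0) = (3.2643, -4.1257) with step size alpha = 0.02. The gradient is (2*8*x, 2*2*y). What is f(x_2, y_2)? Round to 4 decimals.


Gradient descent on f(x,y) = 8*x^2 + 2*y^2.
Starting point: (3.2643, -4.1257), alpha = 0.02
Step 1: grad_x = 2*8*3.2643 = 52.2288, grad_y = 2*2*-4.1257 = -16.5028
  x_1 = 3.2643 - 0.02*52.2288 = 2.2197
  y_1 = -4.1257 - 0.02*-16.5028 = -3.7956
Step 2: grad_x = 2*8*2.2197 = 35.5156, grad_y = 2*2*-3.7956 = -15.1826
  x_2 = 2.2197 - 0.02*35.5156 = 1.5094
  y_2 = -3.7956 - 0.02*-15.1826 = -3.492
f(1.5094, -3.492) = 8*1.5094^2 + 2*(-3.492)^2 = 42.6146


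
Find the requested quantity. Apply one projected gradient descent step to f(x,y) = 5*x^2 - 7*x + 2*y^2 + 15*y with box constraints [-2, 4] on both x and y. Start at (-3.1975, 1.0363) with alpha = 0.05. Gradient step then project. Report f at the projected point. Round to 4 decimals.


Step 1: Compute gradient at (-3.1975, 1.0363).
grad_x = 2*5*-3.1975 - 7 = -38.975
grad_y = 2*2*1.0363 + 15 = 19.1452
Step 2: Gradient step.
x_raw = -3.1975 - 0.05*-38.975 = -1.2488
y_raw = 1.0363 - 0.05*19.1452 = 0.079
Step 3: Project onto [-2, 4].
x_proj = clip(-1.2488) = -1.2488
y_proj = clip(0.079) = 0.079
Step 4: Evaluate f.
f(-1.2488, 0.079) = 17.7362


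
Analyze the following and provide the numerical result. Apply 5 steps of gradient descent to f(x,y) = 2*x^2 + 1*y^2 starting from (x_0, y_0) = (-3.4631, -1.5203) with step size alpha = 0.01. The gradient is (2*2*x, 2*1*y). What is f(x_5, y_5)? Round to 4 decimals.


Gradient descent on f(x,y) = 2*x^2 + 1*y^2.
Starting point: (-3.4631, -1.5203), alpha = 0.01
Step 1: grad_x = 2*2*-3.4631 = -13.8524, grad_y = 2*1*-1.5203 = -3.0406
  x_1 = -3.4631 - 0.01*-13.8524 = -3.3246
  y_1 = -1.5203 - 0.01*-3.0406 = -1.4899
Step 2: grad_x = 2*2*-3.3246 = -13.2983, grad_y = 2*1*-1.4899 = -2.9798
  x_2 = -3.3246 - 0.01*-13.2983 = -3.1916
  y_2 = -1.4899 - 0.01*-2.9798 = -1.4601
Step 3: grad_x = 2*2*-3.1916 = -12.7664, grad_y = 2*1*-1.4601 = -2.9202
  x_3 = -3.1916 - 0.01*-12.7664 = -3.0639
  y_3 = -1.4601 - 0.01*-2.9202 = -1.4309
Step 4: grad_x = 2*2*-3.0639 = -12.2557, grad_y = 2*1*-1.4309 = -2.8618
  x_4 = -3.0639 - 0.01*-12.2557 = -2.9414
  y_4 = -1.4309 - 0.01*-2.8618 = -1.4023
Step 5: grad_x = 2*2*-2.9414 = -11.7655, grad_y = 2*1*-1.4023 = -2.8046
  x_5 = -2.9414 - 0.01*-11.7655 = -2.8237
  y_5 = -1.4023 - 0.01*-2.8046 = -1.3742
f(-2.8237, -1.3742) = 2*(-2.8237)^2 + 1*(-1.3742)^2 = 17.8353


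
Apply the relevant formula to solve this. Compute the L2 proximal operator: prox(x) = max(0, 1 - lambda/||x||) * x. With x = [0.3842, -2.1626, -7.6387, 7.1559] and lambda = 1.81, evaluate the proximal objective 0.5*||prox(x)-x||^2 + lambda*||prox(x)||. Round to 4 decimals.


Step 1: Compute ||x||.
||x|| = 10.6949
Step 2: Compute scaling factor.
scale = max(0, 1 - 1.81/10.6949) = 0.8308
Step 3: prox(x) = [0.3192, -1.7966, -6.3459, 5.9448]
||prox(x)|| = 8.8849
Step 4: Proximal objective.
0.5*||prox-x||^2 = 1.6381
lambda*||prox|| = 16.0817
Total = 17.7197


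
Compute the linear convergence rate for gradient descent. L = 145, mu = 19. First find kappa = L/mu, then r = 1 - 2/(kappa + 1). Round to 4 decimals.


Step 1: Compute the condition number.
kappa = L/mu = 145/19 = 7.6316
Step 2: Compute the convergence rate.
r = 1 - 2/(kappa + 1) = 1 - 2*mu/(L + mu) = (L - mu)/(L + mu) = 126/164 = 0.7683


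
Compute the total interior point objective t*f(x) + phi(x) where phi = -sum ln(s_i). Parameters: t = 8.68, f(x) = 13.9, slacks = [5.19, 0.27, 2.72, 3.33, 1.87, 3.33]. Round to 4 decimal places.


Step 1: Compute log-barrier.
ln values: [1.6467, -1.3093, 1.0006, 1.203, 0.6259, 1.203]
phi = -(1.6467 - 1.3093 + 1.0006 + 1.203 + 0.6259 + 1.203) = -4.3699
Step 2: Compute augmented objective.
t*f(x) = 8.68*13.9 = 120.652
Total = 120.652 - 4.3699 = 116.2821


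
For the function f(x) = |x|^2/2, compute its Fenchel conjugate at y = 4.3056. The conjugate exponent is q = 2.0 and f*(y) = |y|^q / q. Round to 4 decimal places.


The conjugate exponent q satisfies 1/p + 1/q = 1.
p = 2, so q = 2/(2 - 1) = 2.0
|y|^q = 4.3056^2.0 = 18.5382
f*(4.3056) = 18.5382 / 2.0 = 9.2691


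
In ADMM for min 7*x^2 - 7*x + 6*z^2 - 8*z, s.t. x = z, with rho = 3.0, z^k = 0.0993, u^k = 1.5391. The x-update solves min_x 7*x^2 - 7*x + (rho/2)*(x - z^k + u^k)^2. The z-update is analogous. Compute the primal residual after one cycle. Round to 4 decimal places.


ADMM iteration with rho = 3.0, z^k = 0.0993, u^k = 1.5391
Step 1: x-update.
Minimize 7*x^2 - 7*x + (3.0/2)*(x - 0.0993 + 1.5391)^2
FOC: (2*7 + 3.0)*x = 7 + 3.0*(0.0993 - 1.5391)
x^{k+1} = 0.1577
Step 2: z-update.
Minimize 6*z^2 - 8*z + (3.0/2)*(0.1577 - z + 1.5391)^2
FOC: (2*6 + 3.0)*z = 8 + 3.0*(0.1577 + 1.5391)
z^{k+1} = 0.8727
Step 3: u-update.
u^{k+1} = 1.5391 + 0.1577 - 0.8727 = 0.8241
Step 4: Primal residual = |0.1577 - 0.8727| = 0.715


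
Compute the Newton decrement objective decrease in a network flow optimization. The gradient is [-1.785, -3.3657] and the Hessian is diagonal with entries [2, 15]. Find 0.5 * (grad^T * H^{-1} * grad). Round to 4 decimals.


Step 1: H is diagonal, so H^(-1) * g = [-0.8925, -0.2244].
Step 2: g^T H^(-1) g = sum_i g_i^2 / H_ii
  = (-1.785)^2/2 + (-3.3657)^2/15
  = 1.5931 + 0.7552 = 2.3483
Step 3: Objective decrease = 0.5 * g^T H^(-1) g = 1.1742


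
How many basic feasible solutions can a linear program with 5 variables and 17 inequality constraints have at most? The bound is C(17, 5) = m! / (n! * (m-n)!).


Each vertex corresponds to some choice of n active constraints out of m, so the number of vertices is at most C(m, n) = m! / (n!(m-n)!).
m = 17, n = 5
Numerator: 17 * 16 * 15 * 14 * 13
Denominator: 5! = 120
C(17, 5) = 6188


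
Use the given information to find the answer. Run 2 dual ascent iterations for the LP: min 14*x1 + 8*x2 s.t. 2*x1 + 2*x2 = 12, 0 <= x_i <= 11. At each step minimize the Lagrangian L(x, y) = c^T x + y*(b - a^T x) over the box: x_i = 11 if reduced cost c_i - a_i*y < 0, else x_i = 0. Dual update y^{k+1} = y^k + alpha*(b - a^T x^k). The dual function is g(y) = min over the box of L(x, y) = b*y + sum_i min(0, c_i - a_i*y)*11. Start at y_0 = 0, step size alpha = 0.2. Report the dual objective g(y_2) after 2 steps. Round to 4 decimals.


Dual ascent for LP: min 14*x1 + 8*x2, 2*x1 + 2*x2 = 12, 0 <= x_i <= 11
Step 1: y^k = 0.0, reduced costs: (14.0, 8.0)
  x^k = (0.0, 0.0), subgradient = b - a^T x = 12.0
  y^{k+1} = 0.0 + 0.2*12.0 = 2.4
Step 2: y^k = 2.4, reduced costs: (9.2, 3.2)
  x^k = (0.0, 0.0), subgradient = b - a^T x = 12.0
  y^{k+1} = 2.4 + 0.2*12.0 = 4.8
Dual objective at y_2 = 4.8: reduced costs (4.4, -1.6), box minimizer x = (0.0, 11.0)
g(y_2) = b*y + (c1 - a1*y)*x1 + (c2 - a2*y)*x2 = 12*4.8 + 4.4*0.0 + (-1.6)*11.0 = 57.6 + 0.0 - 17.6 = 40.0


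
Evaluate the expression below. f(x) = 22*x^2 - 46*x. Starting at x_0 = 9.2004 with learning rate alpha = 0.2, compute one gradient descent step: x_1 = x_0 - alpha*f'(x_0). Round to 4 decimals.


We compute the gradient at x_0 and apply the update.
f'(x) = 44*x - 46
f'(9.2004) = 44*9.2004 - 46 = 358.8176
x_1 = 9.2004 - 0.2*358.8176 = -62.5631


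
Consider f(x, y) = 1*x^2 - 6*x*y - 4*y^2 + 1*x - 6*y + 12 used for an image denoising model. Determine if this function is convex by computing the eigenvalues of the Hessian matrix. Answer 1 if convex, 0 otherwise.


The Hessian of f(x,y) = 1*x^2 - 6*x*y - 4*y^2 + 1*x - 6*y + 12 is:
H = [[2, -6], [-6, -8]]
Trace = 2 - 8 = -6
Determinant = 2*-8 - (-6)^2 = -52
Discriminant = (-6)^2 - 4*-52 = 244.0
Eigenvalues: lambda_1 = -10.8102, lambda_2 = 4.8102
The function is not convex.

0


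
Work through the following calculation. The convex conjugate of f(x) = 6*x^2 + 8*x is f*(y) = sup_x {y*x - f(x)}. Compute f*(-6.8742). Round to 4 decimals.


f*(y) = sup_x {y*x - a*x^2 - b*x} = sup_x {(y-b)*x - a*x^2}
FOC: (y - b) - 2a*x = 0 => x* = (y - b)/(2a)
x* = (-6.8742 - 8)/(2*6) = -1.2395
f*(-6.8742) = (y-b)^2/(4a) = (-6.8742 - 8)^2/(4*6)
= 221.2418/24 = 9.2184


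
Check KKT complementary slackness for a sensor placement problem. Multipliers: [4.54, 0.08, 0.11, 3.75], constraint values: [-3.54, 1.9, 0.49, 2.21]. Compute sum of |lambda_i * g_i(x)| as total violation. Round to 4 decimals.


KKT complementary slackness check:
lambda_1 * g_1 = 4.54 * -3.54 = -16.0716
lambda_2 * g_2 = 0.08 * 1.9 = 0.152
lambda_3 * g_3 = 0.11 * 0.49 = 0.0539
lambda_4 * g_4 = 3.75 * 2.21 = 8.2875
Total violation = 16.0716 + 0.152 + 0.0539 + 8.2875 = 24.565


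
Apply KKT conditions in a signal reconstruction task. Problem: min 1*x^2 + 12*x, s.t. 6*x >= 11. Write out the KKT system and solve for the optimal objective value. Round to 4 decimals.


Step 1: Try lambda = 0 (constraint inactive).
x_unc = -12/(2*1) = -6.0
Check: 6*-6.0 = -36.0 < 11 -- violated!
Step 2: Constraint must be active: 6*x = 11
x* = 11/6 = 1.8333 (rounded; the exact value 11/6 is used below)
lambda = (2*1*(11/6) + 12)/6 = 2.6111
Step 3: Compute optimal value.
f(x*) = 1*(11/6)^2 + 12*(11/6) = 25.3611


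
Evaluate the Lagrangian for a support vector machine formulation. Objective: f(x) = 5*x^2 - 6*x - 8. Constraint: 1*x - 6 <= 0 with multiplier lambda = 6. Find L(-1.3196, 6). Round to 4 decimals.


Step 1: Evaluate f(x).
f(-1.3196) = 5*(-1.3196)^2 - 6*(-1.3196) - 8 = 8.6243
Step 2: Evaluate g(x).
g(-1.3196) = 1*-1.3196 - 6 = -7.3196
Step 3: Compute Lagrangian.
L = 8.6243 + 6*-7.3196 = -35.2933


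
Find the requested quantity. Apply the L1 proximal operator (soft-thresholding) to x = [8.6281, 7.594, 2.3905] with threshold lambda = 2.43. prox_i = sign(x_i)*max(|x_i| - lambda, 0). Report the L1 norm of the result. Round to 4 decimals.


Soft-thresholding with lambda = 2.43:
prox(8.6281) = sign(8.6281)*max(|8.6281| - 2.43, 0) = 6.1981
prox(7.594) = sign(7.594)*max(|7.594| - 2.43, 0) = 5.164
prox(2.3905) = sign(2.3905)*max(|2.3905| - 2.43, 0) = 0.0
prox(x) = [6.1981, 5.164, 0.0]
||prox(x)||_1 = 6.1981 + 5.164 + 0.0 = 11.3621


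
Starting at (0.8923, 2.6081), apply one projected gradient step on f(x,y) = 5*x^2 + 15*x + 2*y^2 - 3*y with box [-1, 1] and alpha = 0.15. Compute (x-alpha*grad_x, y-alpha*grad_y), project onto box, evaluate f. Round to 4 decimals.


Step 1: Compute gradient at (0.8923, 2.6081).
grad_x = 2*5*0.8923 + 15 = 23.923
grad_y = 2*2*2.6081 - 3 = 7.4324
Step 2: Gradient step.
x_raw = 0.8923 - 0.15*23.923 = -2.6962
y_raw = 2.6081 - 0.15*7.4324 = 1.4932
Step 3: Project onto [-1, 1].
x_proj = clip(-2.6962) = -1.0
y_proj = clip(1.4932) = 1.0
Step 4: Evaluate f.
f(-1.0, 1.0) = -11.0


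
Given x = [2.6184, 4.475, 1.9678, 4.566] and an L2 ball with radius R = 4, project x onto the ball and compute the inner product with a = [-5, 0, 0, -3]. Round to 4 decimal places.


Step 1: Compute ||x|| (intermediates to 6 decimals).
||x|| = sqrt(2.6184^2 + 4.475^2 + 1.9678^2 + 4.566^2) = 7.18347
Step 2: Project.
Since ||x|| > R, scale = R/||x|| = 4/7.18347 = 0.556834, proj(x) = scale * x
proj(x) = [1.458014, 2.491832, 1.095738, 2.542504]
Step 3: Dot product.
a^T * proj(x) = -5*1.458014 + 0*2.491832 + 0*1.095738 - 3*2.542504 = -14.9176


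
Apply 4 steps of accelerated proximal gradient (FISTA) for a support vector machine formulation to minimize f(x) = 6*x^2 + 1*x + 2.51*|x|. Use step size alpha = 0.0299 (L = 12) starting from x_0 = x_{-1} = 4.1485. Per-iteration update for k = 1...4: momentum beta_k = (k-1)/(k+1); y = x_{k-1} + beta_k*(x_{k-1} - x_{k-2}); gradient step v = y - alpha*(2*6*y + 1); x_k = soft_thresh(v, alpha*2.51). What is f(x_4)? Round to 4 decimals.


FISTA on f(x) = 6*x^2 + 1*x + 2.51*|x|
L = 12, alpha = 0.0299
Iteration 1: beta = 0.0, y = 4.1485 + 0.0*(4.1485 - 4.1485) = 4.1485
  grad(y) = 50.782, v = y - alpha*grad = 2.6301
  prox(v) = soft_thresh(2.6301, 0.075) = 2.5551
Iteration 2: beta = 0.3333, y = 2.5551 + 0.3333*(2.5551 - 4.1485) = 2.0239
  grad(y) = 25.2871, v = y - alpha*grad = 1.2678
  prox(v) = soft_thresh(1.2678, 0.075) = 1.1928
Iteration 3: beta = 0.5, y = 1.1928 + 0.5*(1.1928 - 2.5551) = 0.5117
  grad(y) = 7.1398, v = y - alpha*grad = 0.2982
  prox(v) = soft_thresh(0.2982, 0.075) = 0.2231
Iteration 4: beta = 0.6, y = 0.2231 + 0.6*(0.2231 - 1.1928) = -0.3587
  grad(y) = -3.3041, v = y - alpha*grad = -0.2599
  prox(v) = soft_thresh(-0.2599, 0.075) = -0.1848
f(x_4) = 6*(-0.1848)^2 + 1*(-0.1848) + 2.51*|-0.1848| = 0.4841


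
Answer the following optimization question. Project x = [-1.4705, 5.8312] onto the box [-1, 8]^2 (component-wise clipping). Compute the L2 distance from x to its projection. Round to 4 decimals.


Project each component onto [-1, 8].
clip(-1.4705) = -1.0, clip(5.8312) = 5.8312
Projection = [-1.0, 5.8312]
Squared diffs: [0.2214, 0.0]
Distance = sqrt(0.2214) = 0.4705


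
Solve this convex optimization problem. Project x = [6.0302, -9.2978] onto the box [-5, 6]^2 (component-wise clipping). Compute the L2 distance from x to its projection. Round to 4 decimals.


Project each component onto [-5, 6].
clip(6.0302) = 6.0, clip(-9.2978) = -5.0
Projection = [6.0, -5.0]
Squared diffs: [0.0009, 18.4711]
Distance = sqrt(18.472) = 4.2979


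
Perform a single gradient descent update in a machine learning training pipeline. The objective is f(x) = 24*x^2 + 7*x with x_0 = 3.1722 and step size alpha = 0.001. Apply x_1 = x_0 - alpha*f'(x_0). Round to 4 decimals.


We compute the gradient at x_0 and apply the update.
f'(x) = 48*x + 7
f'(3.1722) = 48*3.1722 + 7 = 159.2656
x_1 = 3.1722 - 0.001*159.2656 = 3.0129


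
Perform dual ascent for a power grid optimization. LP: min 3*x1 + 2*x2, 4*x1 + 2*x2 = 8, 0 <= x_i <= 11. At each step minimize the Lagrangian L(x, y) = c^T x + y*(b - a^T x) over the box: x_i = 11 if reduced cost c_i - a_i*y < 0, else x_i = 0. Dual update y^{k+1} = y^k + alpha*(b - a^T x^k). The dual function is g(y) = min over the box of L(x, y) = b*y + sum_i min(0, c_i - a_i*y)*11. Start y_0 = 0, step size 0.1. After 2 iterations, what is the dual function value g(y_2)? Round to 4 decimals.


Dual ascent for LP: min 3*x1 + 2*x2, 4*x1 + 2*x2 = 8, 0 <= x_i <= 11
Step 1: y^k = 0.0, reduced costs: (3.0, 2.0)
  x^k = (0.0, 0.0), subgradient = b - a^T x = 8.0
  y^{k+1} = 0.0 + 0.1*8.0 = 0.8
Step 2: y^k = 0.8, reduced costs: (-0.2, 0.4)
  x^k = (11.0, 0.0), subgradient = b - a^T x = -36.0
  y^{k+1} = 0.8 + 0.1*-36.0 = -2.8
Dual objective at y_2 = -2.8: reduced costs (14.2, 7.6), box minimizer x = (0.0, 0.0)
g(y_2) = b*y + (c1 - a1*y)*x1 + (c2 - a2*y)*x2 = 8*(-2.8) + 14.2*0.0 + 7.6*0.0 = -22.4 + 0.0 + 0.0 = -22.4


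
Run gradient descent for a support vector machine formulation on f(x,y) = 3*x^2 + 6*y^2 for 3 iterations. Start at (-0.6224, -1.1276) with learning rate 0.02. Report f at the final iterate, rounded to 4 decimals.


Gradient descent on f(x,y) = 3*x^2 + 6*y^2.
Starting point: (-0.6224, -1.1276), alpha = 0.02
Step 1: grad_x = 2*3*-0.6224 = -3.7344, grad_y = 2*6*-1.1276 = -13.5312
  x_1 = -0.6224 - 0.02*-3.7344 = -0.5477
  y_1 = -1.1276 - 0.02*-13.5312 = -0.857
Step 2: grad_x = 2*3*-0.5477 = -3.2863, grad_y = 2*6*-0.857 = -10.2837
  x_2 = -0.5477 - 0.02*-3.2863 = -0.482
  y_2 = -0.857 - 0.02*-10.2837 = -0.6513
Step 3: grad_x = 2*3*-0.482 = -2.8919, grad_y = 2*6*-0.6513 = -7.8156
  x_3 = -0.482 - 0.02*-2.8919 = -0.4241
  y_3 = -0.6513 - 0.02*-7.8156 = -0.495
f(-0.4241, -0.495) = 3*(-0.4241)^2 + 6*(-0.495)^2 = 2.0098
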